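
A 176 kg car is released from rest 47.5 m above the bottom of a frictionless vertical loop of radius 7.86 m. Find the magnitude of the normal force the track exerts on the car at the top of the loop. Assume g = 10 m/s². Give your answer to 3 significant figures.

Energy from release to top (height 2r): mgh = ½mv_top² + mg(2r)
v_top² = 2g(h − 2r) = 2(10)(47.5 − 15.72) = 635.60 m²/s²
At the top, both N and weight point toward the centre: N + mg = mv_top²/r
N = m(v_top²/r − g) = 176(635.60/7.86 − 10) = 12472 N

N = 12500 N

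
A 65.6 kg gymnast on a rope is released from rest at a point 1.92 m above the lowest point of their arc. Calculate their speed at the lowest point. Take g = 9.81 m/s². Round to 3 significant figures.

v = 6.14 m/s

Mechanical energy is conserved (no friction): mgh = ½mv²
v = √(2gh) = √(2 × 9.81 × 1.92) = √37.670 = 6.138 m/s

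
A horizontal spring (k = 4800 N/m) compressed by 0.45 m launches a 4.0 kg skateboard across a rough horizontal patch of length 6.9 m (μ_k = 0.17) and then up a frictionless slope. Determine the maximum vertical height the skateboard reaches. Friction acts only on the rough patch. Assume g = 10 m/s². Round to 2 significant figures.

h = 11 m

Spring energy: E₀ = ½kx² = ½(4800)(0.45)² = 486.00 J
Friction: W_f = μ_k mg d = (0.17)(4.0)(10)(6.9) = 46.92 J
Energy at base of ramp: E = 486.00 − 46.92 = 439.08 J
At max height all remaining energy is PE: mgh = E ⇒ h = E/(mg) = 439.08/(4.0 × 10) = 10.98 m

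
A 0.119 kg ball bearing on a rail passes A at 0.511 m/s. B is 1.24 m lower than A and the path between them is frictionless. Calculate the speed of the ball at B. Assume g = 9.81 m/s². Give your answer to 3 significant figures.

Equating total energy at the two states: ½mv₀² + mgh = ½mv²
v² = v₀² + 2gh = (0.511)² + 2(9.81)(1.24) = 24.590
v = √24.590 = 4.959 m/s

v = 4.96 m/s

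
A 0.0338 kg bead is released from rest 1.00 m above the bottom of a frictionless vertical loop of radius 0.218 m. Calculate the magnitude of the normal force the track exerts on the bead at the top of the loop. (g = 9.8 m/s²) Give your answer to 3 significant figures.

Energy from release to top (height 2r): mgh = ½mv_top² + mg(2r)
v_top² = 2g(h − 2r) = 2(9.8)(1.00 − 0.4360) = 11.054 m²/s²
At the top, both N and weight point toward the centre: N + mg = mv_top²/r
N = m(v_top²/r − g) = 0.0338(11.054/0.218 − 9.8) = 1.383 N

N = 1.38 N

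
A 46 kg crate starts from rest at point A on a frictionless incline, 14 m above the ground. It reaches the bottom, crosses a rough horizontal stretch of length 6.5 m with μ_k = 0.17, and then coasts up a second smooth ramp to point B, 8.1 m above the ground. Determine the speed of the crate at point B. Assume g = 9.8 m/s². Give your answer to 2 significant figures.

v = 9.7 m/s

Energy at A: mgh₁ = (46)(9.8)(14) = 6311.2 J
Friction loss: W_f = μ_k mg d = 498.1 J
At B: ½mv² + mgh₂ = mgh₁ − W_f
½mv² = 6311.2 − 498.1 − 3651.5 = 2161.6 J
v = √(2 × 2161.6/46) = 9.694 m/s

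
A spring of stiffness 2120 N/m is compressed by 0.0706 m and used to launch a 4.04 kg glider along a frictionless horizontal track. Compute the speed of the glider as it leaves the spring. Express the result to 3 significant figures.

v = 1.62 m/s

Conservation of energy: ½kx² = ½mv²
v = x√(k/m) = 0.0706 × √(2120/4.04) = 1.617 m/s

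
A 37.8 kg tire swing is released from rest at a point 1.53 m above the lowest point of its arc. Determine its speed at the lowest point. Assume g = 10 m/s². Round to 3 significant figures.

By conservation of mechanical energy, mgh = ½mv²
v = √(2gh) = √(2 × 10 × 1.53) = √30.600 = 5.532 m/s

v = 5.53 m/s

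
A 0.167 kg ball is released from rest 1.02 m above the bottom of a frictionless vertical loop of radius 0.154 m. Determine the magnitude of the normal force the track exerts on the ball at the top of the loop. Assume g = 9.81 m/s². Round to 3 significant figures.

Energy from release to top (height 2r): mgh = ½mv_top² + mg(2r)
v_top² = 2g(h − 2r) = 2(9.81)(1.02 − 0.3080) = 13.969 m²/s²
At the top, both N and weight point toward the centre: N + mg = mv_top²/r
N = m(v_top²/r − g) = 0.167(13.969/0.154 − 9.81) = 13.51 N

N = 13.5 N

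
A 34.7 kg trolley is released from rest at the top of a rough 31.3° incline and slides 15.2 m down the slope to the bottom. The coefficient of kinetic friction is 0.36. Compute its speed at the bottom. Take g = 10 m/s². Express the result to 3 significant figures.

Work–energy: mg(L sinθ) − μ_k(mg cosθ)L = ½mv²
mgh = mgL sinθ = (34.7)(10)(15.2)sin31.3° = 2740.2 J
W_f = μ_k mg cosθ · L = (0.36)(34.7)(10)cos31.3°·15.2 = 1622 J
½mv² = 2740.2 − 1622 = 1117.7 J
v = √(2 × 1117.7/34.7) = 8.026 m/s

v = 8.03 m/s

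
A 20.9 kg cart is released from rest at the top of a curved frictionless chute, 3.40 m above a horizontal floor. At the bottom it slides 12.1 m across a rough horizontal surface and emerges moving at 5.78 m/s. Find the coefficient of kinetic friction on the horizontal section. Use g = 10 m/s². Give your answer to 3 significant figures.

μ_k = 0.143

Applying the work–energy principle:
mgh = ½mv² + μ_k m g d
mgh = 710.60 J; ½mv² = 349.12 J
W_f = 710.60 − 349.12 = 361.5 J
μ_k = W_f/(mg·d) = 361.5/(209.0 × 12.1) = 0.1429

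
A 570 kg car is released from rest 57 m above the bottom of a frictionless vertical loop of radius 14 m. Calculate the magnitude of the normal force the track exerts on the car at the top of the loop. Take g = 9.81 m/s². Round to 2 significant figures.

Energy from release to top (height 2r): mgh = ½mv_top² + mg(2r)
v_top² = 2g(h − 2r) = 2(9.81)(57 − 28.00) = 568.98 m²/s²
At the top, both N and weight point toward the centre: N + mg = mv_top²/r
N = m(v_top²/r − g) = 570(568.98/14 − 9.81) = 17574 N

N = 18000 N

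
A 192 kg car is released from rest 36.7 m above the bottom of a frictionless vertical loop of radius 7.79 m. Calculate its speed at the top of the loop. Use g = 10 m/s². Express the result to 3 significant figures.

v = 20.6 m/s

Energy conservation: mgh = ½mv_top² + mg(2r)
v_top² = 2g(h − 2r) = 2(10)(36.7 − 15.58) = 422.4
v_top = 20.55 m/s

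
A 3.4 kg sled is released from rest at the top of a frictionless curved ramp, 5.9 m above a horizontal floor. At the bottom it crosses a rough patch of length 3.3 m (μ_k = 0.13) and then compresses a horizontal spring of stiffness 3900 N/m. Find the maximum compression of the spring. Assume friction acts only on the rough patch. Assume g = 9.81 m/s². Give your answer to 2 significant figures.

x = 0.31 m

Initial energy: E₁ = mgh = (3.4)(9.81)(5.9) = 196.79 J
Friction removes W_f = μ_k mg d = (0.13)(3.4)(9.81)(3.3) = 14.31 J
Energy reaching the spring: E = 196.79 − 14.31 = 182.48 J
At max compression ½kx² = E ⇒ x = √(2E/k) = √(2 × 182.48/3900) = 0.3059 m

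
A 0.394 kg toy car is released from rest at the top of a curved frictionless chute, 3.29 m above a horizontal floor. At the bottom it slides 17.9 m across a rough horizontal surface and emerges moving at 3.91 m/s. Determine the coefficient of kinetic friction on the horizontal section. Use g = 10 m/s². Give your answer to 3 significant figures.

Energy bookkeeping (friction removes W_f = μ_k N d):
mgh = ½mv² + μ_k m g d
mgh = 12.963 J; ½mv² = 3.0118 J
W_f = 12.963 − 3.0118 = 9.951 J
μ_k = W_f/(mg·d) = 9.951/(3.940 × 17.9) = 0.1411

μ_k = 0.141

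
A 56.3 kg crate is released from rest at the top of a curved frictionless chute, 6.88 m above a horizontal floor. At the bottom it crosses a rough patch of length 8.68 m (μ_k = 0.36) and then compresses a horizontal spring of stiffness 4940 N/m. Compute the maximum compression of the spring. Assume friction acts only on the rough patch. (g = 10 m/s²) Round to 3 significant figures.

x = 0.925 m

Initial energy: E₁ = mgh = (56.3)(10)(6.88) = 3873.4 J
Friction removes W_f = μ_k mg d = (0.36)(56.3)(10)(8.68) = 1759 J
Energy reaching the spring: E = 3873.4 − 1759 = 2114.2 J
At max compression ½kx² = E ⇒ x = √(2E/k) = √(2 × 2114.2/4940) = 0.9252 m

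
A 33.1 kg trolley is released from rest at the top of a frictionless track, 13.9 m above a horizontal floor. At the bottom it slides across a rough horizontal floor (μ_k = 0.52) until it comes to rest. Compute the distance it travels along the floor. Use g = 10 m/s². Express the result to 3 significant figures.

Applying the work–energy principle:
At rest all PE has been dissipated by friction: mgh = μ_k m g d
d = h/μ_k = 13.9/0.52 = 26.73 m

d = 26.7 m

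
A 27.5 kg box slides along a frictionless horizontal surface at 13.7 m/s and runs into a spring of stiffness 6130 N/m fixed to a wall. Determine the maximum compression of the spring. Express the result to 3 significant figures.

x = 0.918 m

Conservation of energy between contact and max compression: ½mv² = ½kx²
x = v√(m/k) = 13.7 × √(27.5/6130) = 0.9176 m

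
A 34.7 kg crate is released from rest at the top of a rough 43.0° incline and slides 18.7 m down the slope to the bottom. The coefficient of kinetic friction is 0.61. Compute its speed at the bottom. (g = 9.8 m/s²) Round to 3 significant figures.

Taking the bottom as reference, mgh = ½mv² + μ_k N L with h = L sinθ, N = mg cosθ:
mgh = mgL sinθ = (34.7)(9.8)(18.7)sin43.0° = 4336.9 J
W_f = μ_k mg cosθ · L = (0.61)(34.7)(9.8)cos43.0°·18.7 = 2837 J
½mv² = 4336.9 − 2837 = 1499.9 J
v = √(2 × 1499.9/34.7) = 9.298 m/s

v = 9.30 m/s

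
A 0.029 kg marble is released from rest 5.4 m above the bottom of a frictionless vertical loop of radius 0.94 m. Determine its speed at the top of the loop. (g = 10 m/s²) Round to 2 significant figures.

Energy conservation: mgh = ½mv_top² + mg(2r)
v_top² = 2g(h − 2r) = 2(10)(5.4 − 1.880) = 70.40
v_top = 8.390 m/s

v = 8.4 m/s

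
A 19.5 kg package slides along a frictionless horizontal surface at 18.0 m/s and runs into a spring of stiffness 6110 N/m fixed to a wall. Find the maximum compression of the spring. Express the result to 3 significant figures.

x = 1.02 m

At max compression the package is momentarily at rest: ½mv² = ½kx²
x = v√(m/k) = 18.0 × √(19.5/6110) = 1.017 m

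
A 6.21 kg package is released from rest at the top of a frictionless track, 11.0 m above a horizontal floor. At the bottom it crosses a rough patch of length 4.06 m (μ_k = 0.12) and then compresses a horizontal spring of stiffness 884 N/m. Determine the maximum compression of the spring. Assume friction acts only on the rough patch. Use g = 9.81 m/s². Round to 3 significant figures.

x = 1.20 m

Initial energy: E₁ = mgh = (6.21)(9.81)(11.0) = 670.12 J
Friction removes W_f = μ_k mg d = (0.12)(6.21)(9.81)(4.06) = 29.68 J
Energy reaching the spring: E = 670.12 − 29.68 = 640.44 J
At max compression ½kx² = E ⇒ x = √(2E/k) = √(2 × 640.44/884) = 1.204 m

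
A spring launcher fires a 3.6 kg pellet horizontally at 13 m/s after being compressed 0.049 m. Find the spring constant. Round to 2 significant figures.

Spring PE at full compression equals KE at release: ½kx² = ½mv²
k = mv²/x² = (3.6)(13)²/(0.049)² = 253394 N/m

k = 250000 N/m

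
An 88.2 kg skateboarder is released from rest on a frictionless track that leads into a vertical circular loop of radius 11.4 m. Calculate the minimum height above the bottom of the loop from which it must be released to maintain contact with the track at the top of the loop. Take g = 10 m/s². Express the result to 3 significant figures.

h = 28.5 m

At the top, for minimum speed gravity alone supplies the centripetal force: mg = mv_top²/r ⇒ v_top² = gr = 114.0 m²/s²
Energy conservation from release height h to the top (height 2r): mgh = ½mv_top² + mg(2r)
h = v_top²/(2g) + 2r = r/2 + 2r = 5r/2 = 28.50 m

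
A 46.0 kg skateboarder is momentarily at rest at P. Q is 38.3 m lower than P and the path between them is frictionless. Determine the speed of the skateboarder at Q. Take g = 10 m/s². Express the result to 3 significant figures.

Energy conservation between the two points: mgh = ½mv²
v = √(2gh) = √(2 × 10 × 38.3) = √766.00 = 27.68 m/s

v = 27.7 m/s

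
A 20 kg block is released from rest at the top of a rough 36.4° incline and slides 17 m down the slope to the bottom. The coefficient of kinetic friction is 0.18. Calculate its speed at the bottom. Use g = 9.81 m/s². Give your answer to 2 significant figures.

Taking the bottom as reference, mgh = ½mv² + μ_k N L with h = L sinθ, N = mg cosθ:
mgh = mgL sinθ = (20)(9.81)(17)sin36.4° = 1979.3 J
W_f = μ_k mg cosθ · L = (0.18)(20)(9.81)cos36.4°·17 = 483.2 J
½mv² = 1979.3 − 483.2 = 1496.1 J
v = √(2 × 1496.1/20) = 12.23 m/s

v = 12 m/s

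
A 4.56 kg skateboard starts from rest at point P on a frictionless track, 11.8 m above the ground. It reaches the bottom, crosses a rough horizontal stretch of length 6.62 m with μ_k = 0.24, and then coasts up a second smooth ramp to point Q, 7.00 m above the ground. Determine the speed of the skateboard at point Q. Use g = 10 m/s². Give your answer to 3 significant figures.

v = 8.01 m/s

Energy at P: mgh₁ = (4.56)(10)(11.8) = 538.08 J
Friction loss: W_f = μ_k mg d = 72.45 J
At Q: ½mv² + mgh₂ = mgh₁ − W_f
½mv² = 538.08 − 72.45 − 319.20 = 146.43 J
v = √(2 × 146.43/4.56) = 8.014 m/s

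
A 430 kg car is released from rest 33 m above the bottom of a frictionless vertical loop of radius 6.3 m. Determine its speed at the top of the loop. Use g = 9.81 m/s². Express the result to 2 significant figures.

Energy conservation: mgh = ½mv_top² + mg(2r)
v_top² = 2g(h − 2r) = 2(9.81)(33 − 12.60) = 400.2
v_top = 20.01 m/s

v = 20 m/s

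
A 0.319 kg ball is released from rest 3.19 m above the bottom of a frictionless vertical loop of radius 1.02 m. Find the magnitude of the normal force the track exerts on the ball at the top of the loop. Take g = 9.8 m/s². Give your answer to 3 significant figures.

Energy from release to top (height 2r): mgh = ½mv_top² + mg(2r)
v_top² = 2g(h − 2r) = 2(9.8)(3.19 − 2.040) = 22.540 m²/s²
At the top, both N and weight point toward the centre: N + mg = mv_top²/r
N = m(v_top²/r − g) = 0.319(22.540/1.02 − 9.8) = 3.923 N

N = 3.92 N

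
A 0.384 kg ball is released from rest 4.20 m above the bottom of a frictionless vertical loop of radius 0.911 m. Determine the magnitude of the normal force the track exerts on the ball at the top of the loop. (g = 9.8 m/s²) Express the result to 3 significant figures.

N = 15.9 N

Energy from release to top (height 2r): mgh = ½mv_top² + mg(2r)
v_top² = 2g(h − 2r) = 2(9.8)(4.20 − 1.822) = 46.609 m²/s²
At the top, both N and weight point toward the centre: N + mg = mv_top²/r
N = m(v_top²/r − g) = 0.384(46.609/0.911 − 9.8) = 15.88 N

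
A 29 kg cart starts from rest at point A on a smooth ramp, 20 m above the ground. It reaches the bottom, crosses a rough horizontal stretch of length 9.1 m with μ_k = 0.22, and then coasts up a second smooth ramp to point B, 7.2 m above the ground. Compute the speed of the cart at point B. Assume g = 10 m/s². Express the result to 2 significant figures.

v = 15 m/s

Energy at A: mgh₁ = (29)(10)(20) = 5800.0 J
Friction loss: W_f = μ_k mg d = 580.6 J
At B: ½mv² + mgh₂ = mgh₁ − W_f
½mv² = 5800.0 − 580.6 − 2088.0 = 3131.4 J
v = √(2 × 3131.4/29) = 14.70 m/s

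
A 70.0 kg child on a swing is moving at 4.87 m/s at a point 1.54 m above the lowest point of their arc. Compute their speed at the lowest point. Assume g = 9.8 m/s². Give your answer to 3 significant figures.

By conservation of mechanical energy, ½mv₀² + mgh = ½mv²
v² = v₀² + 2gh = (4.87)² + 2(9.8)(1.54) = 53.901
v = √53.901 = 7.342 m/s

v = 7.34 m/s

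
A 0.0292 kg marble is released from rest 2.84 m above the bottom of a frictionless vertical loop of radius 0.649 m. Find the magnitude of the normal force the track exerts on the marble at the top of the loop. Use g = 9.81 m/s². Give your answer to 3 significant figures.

N = 1.07 N

Energy from release to top (height 2r): mgh = ½mv_top² + mg(2r)
v_top² = 2g(h − 2r) = 2(9.81)(2.84 − 1.298) = 30.254 m²/s²
At the top, both N and weight point toward the centre: N + mg = mv_top²/r
N = m(v_top²/r − g) = 0.0292(30.254/0.649 − 9.81) = 1.075 N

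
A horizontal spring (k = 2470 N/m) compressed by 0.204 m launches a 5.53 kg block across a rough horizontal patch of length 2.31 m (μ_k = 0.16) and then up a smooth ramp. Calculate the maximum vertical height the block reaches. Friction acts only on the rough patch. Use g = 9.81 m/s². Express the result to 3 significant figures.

h = 0.578 m

Spring energy: E₀ = ½kx² = ½(2470)(0.204)² = 51.396 J
Friction: W_f = μ_k mg d = (0.16)(5.53)(9.81)(2.31) = 20.05 J
Energy at base of ramp: E = 51.396 − 20.05 = 31.345 J
At max height all remaining energy is PE: mgh = E ⇒ h = E/(mg) = 31.345/(5.53 × 9.81) = 0.5778 m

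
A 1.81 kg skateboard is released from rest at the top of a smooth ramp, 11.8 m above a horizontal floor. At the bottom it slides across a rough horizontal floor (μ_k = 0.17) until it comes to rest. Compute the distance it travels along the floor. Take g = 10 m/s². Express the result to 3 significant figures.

d = 69.4 m

Energy at the top = energy at the end + work done against friction:
At rest all PE has been dissipated by friction: mgh = μ_k m g d
d = h/μ_k = 11.8/0.17 = 69.41 m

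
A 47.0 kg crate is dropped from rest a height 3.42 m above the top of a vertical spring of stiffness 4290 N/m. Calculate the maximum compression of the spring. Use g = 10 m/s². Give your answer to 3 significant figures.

Take the reference level at the top of the uncompressed spring. At max compression the crate has fallen H + x and is momentarily at rest:
mg(H + x) = ½kx²
½(4290)x² − (47.0)(10)x − (47.0)(10)(3.42) = 0
2145x² − 470.0x − 1607 = 0
x = [470.0 + √(220900 + 1.3791e+07)]/(2 × 2145) = 0.9821 m

x = 0.982 m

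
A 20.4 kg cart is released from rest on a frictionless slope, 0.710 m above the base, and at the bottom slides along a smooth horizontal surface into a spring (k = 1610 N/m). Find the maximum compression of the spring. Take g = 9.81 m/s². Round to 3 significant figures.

x = 0.420 m

Gravitational PE at the top equals spring PE at max compression: mgh = ½kx²
x = √(2mgh/k) = √(2 × 20.4 × 9.81 × 0.710 / 1610) = 0.4201 m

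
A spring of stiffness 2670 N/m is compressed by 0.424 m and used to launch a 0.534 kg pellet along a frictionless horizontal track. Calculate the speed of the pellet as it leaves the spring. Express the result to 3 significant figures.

Spring PE converts entirely to kinetic energy: ½kx² = ½mv²
v = x√(k/m) = 0.424 × √(2670/0.534) = 29.98 m/s

v = 30.0 m/s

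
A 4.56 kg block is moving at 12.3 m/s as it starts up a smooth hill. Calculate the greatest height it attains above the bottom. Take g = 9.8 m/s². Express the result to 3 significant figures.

By energy conservation, ½mv² = mgh
h = v²/(2g) = 12.3²/(2 × 9.8) = 7.719 m

h = 7.72 m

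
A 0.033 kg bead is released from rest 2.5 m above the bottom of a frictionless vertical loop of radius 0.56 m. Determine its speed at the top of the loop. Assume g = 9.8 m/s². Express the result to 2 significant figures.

v = 5.2 m/s

Energy conservation: mgh = ½mv_top² + mg(2r)
v_top² = 2g(h − 2r) = 2(9.8)(2.5 − 1.120) = 27.05
v_top = 5.201 m/s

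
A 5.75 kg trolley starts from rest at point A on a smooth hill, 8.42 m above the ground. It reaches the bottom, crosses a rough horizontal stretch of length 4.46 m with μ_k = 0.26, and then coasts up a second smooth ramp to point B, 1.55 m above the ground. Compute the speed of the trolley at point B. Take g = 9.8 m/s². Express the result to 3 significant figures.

v = 10.6 m/s

Energy at A: mgh₁ = (5.75)(9.8)(8.42) = 474.47 J
Friction loss: W_f = μ_k mg d = 65.34 J
At B: ½mv² + mgh₂ = mgh₁ − W_f
½mv² = 474.47 − 65.34 − 87.343 = 321.78 J
v = √(2 × 321.78/5.75) = 10.58 m/s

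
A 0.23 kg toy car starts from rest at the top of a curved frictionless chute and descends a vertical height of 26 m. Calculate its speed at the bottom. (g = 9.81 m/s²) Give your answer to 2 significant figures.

Energy conservation between the two points: mgh = ½mv²
v = √(2gh) = √(2 × 9.81 × 26) = √510.12 = 22.59 m/s

v = 23 m/s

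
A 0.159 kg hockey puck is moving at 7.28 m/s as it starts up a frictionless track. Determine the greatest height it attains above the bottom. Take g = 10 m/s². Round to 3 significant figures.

Setting KE at the bottom equal to PE gained: ½mv² = mgh
h = v²/(2g) = 7.28²/(2 × 10) = 2.650 m

h = 2.65 m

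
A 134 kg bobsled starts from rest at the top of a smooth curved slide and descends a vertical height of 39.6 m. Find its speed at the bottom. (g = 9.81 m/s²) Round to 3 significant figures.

v = 27.9 m/s

Mechanical energy is conserved (no friction): mgh = ½mv²
v = √(2gh) = √(2 × 9.81 × 39.6) = √776.95 = 27.87 m/s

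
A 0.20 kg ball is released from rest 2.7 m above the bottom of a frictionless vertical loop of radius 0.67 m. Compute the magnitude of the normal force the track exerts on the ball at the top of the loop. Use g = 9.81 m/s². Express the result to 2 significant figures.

Energy from release to top (height 2r): mgh = ½mv_top² + mg(2r)
v_top² = 2g(h − 2r) = 2(9.81)(2.7 − 1.340) = 26.683 m²/s²
At the top, both N and weight point toward the centre: N + mg = mv_top²/r
N = m(v_top²/r − g) = 0.20(26.683/0.67 − 9.81) = 6.003 N

N = 6.0 N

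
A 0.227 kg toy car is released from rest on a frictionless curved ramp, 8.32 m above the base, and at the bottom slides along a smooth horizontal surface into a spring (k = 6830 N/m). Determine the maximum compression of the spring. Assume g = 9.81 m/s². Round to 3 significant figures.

Energy conservation (no friction) from release to max compression: mgh = ½kx²
x = √(2mgh/k) = √(2 × 0.227 × 9.81 × 8.32 / 6830) = 0.07366 m

x = 0.0737 m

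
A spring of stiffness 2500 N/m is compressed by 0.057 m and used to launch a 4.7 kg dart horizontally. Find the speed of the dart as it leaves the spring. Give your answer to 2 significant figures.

v = 1.3 m/s

Conservation of energy: ½kx² = ½mv²
v = x√(k/m) = 0.057 × √(2500/4.7) = 1.315 m/s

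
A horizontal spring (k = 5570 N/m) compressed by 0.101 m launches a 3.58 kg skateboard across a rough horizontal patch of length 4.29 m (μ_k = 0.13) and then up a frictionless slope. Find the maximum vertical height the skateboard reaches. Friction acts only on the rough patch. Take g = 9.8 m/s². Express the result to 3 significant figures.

h = 0.252 m

Spring energy: E₀ = ½kx² = ½(5570)(0.101)² = 28.410 J
Friction: W_f = μ_k mg d = (0.13)(3.58)(9.8)(4.29) = 19.57 J
Energy at base of ramp: E = 28.410 − 19.57 = 8.8434 J
At max height all remaining energy is PE: mgh = E ⇒ h = E/(mg) = 8.8434/(3.58 × 9.8) = 0.2521 m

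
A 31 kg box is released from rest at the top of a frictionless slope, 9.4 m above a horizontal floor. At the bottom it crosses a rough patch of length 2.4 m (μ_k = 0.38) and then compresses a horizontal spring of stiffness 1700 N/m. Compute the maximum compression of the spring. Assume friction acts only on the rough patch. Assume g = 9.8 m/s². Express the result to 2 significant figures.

Initial energy: E₁ = mgh = (31)(9.8)(9.4) = 2855.7 J
Friction removes W_f = μ_k mg d = (0.38)(31)(9.8)(2.4) = 277.1 J
Energy reaching the spring: E = 2855.7 − 277.1 = 2578.7 J
At max compression ½kx² = E ⇒ x = √(2E/k) = √(2 × 2578.7/1700) = 1.742 m

x = 1.7 m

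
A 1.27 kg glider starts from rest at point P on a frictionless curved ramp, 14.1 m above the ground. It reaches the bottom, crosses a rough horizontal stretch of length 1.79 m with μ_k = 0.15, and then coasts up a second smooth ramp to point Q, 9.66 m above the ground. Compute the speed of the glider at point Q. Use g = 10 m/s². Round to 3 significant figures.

Energy at P: mgh₁ = (1.27)(10)(14.1) = 179.07 J
Friction loss: W_f = μ_k mg d = 3.410 J
At Q: ½mv² + mgh₂ = mgh₁ − W_f
½mv² = 179.07 − 3.410 − 122.68 = 52.978 J
v = √(2 × 52.978/1.27) = 9.134 m/s

v = 9.13 m/s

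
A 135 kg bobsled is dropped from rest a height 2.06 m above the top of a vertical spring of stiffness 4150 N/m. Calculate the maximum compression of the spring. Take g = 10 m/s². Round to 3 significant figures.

Take the reference level at the top of the uncompressed spring. At max compression the bobsled has fallen H + x and is momentarily at rest:
mg(H + x) = ½kx²
½(4150)x² − (135)(10)x − (135)(10)(2.06) = 0
2075x² − 1350x − 2781 = 0
x = [1350 + √(1.822e+06 + 2.3082e+07)]/(2 × 2075) = 1.528 m

x = 1.53 m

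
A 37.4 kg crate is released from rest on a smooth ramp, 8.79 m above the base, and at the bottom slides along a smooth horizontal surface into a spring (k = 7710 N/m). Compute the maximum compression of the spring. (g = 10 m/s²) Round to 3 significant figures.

Energy conservation (no friction) from release to max compression: mgh = ½kx²
x = √(2mgh/k) = √(2 × 37.4 × 10 × 8.79 / 7710) = 0.9235 m

x = 0.923 m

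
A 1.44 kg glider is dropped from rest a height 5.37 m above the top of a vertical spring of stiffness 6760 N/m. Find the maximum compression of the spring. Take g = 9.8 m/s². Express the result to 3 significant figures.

x = 0.152 m

Take the reference level at the top of the uncompressed spring. At max compression the glider has fallen H + x and is momentarily at rest:
mg(H + x) = ½kx²
½(6760)x² − (1.44)(9.8)x − (1.44)(9.8)(5.37) = 0
3380x² − 14.11x − 75.78 = 0
x = [14.11 + √(199.1 + 1.0246e+06)]/(2 × 3380) = 0.1518 m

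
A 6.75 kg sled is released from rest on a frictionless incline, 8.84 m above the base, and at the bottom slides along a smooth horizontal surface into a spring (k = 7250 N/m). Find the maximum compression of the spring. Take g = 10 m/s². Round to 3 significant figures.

Gravitational PE at the top equals spring PE at max compression: mgh = ½kx²
x = √(2mgh/k) = √(2 × 6.75 × 10 × 8.84 / 7250) = 0.4057 m

x = 0.406 m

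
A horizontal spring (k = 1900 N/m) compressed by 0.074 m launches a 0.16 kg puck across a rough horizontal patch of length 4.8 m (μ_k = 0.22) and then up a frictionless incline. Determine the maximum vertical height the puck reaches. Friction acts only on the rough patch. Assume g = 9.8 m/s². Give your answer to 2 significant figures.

Spring energy: E₀ = ½kx² = ½(1900)(0.074)² = 5.2022 J
Friction: W_f = μ_k mg d = (0.22)(0.16)(9.8)(4.8) = 1.656 J
Energy at base of ramp: E = 5.2022 − 1.656 = 3.5464 J
At max height all remaining energy is PE: mgh = E ⇒ h = E/(mg) = 3.5464/(0.16 × 9.8) = 2.262 m

h = 2.3 m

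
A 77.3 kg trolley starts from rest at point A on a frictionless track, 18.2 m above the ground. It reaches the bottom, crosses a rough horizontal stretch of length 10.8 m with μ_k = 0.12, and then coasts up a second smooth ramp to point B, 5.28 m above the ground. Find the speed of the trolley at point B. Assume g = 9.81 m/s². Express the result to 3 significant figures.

Energy at A: mgh₁ = (77.3)(9.81)(18.2) = 13801 J
Friction loss: W_f = μ_k mg d = 982.8 J
At B: ½mv² + mgh₂ = mgh₁ − W_f
½mv² = 13801 − 982.8 − 4003.9 = 8814.6 J
v = √(2 × 8814.6/77.3) = 15.10 m/s

v = 15.1 m/s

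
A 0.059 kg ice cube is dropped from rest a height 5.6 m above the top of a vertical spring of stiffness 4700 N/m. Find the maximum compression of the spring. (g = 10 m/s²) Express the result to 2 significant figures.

x = 0.038 m

Measuring PE from the top of the relaxed spring, at max compression the cube has dropped H + x with zero KE, so:
mg(H + x) = ½kx²
½(4700)x² − (0.059)(10)x − (0.059)(10)(5.6) = 0
2350x² − 0.5900x − 3.304 = 0
x = [0.5900 + √(0.3481 + 31058)]/(2 × 2350) = 0.03762 m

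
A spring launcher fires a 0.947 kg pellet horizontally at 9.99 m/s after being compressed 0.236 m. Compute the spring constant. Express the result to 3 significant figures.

k = 1700 N/m

Spring PE at full compression equals KE at release: ½kx² = ½mv²
k = mv²/x² = (0.947)(9.99)²/(0.236)² = 1697 N/m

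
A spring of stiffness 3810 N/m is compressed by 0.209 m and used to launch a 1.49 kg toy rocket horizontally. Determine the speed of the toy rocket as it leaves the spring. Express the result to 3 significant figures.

v = 10.6 m/s

The toy rocket leaves the spring when the spring is at natural length, so ½kx² = ½mv²
v = x√(k/m) = 0.209 × √(3810/1.49) = 10.57 m/s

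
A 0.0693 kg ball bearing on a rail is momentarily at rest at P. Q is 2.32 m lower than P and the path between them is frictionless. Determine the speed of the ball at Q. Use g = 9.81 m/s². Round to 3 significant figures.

Equating total energy at the two states: mgh = ½mv²
v = √(2gh) = √(2 × 9.81 × 2.32) = √45.518 = 6.747 m/s

v = 6.75 m/s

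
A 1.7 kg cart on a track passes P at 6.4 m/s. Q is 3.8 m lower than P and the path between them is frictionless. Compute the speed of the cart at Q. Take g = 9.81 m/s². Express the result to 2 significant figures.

By conservation of mechanical energy, ½mv₀² + mgh = ½mv²
v² = v₀² + 2gh = (6.4)² + 2(9.81)(3.8) = 115.52
v = √115.52 = 10.75 m/s

v = 11 m/s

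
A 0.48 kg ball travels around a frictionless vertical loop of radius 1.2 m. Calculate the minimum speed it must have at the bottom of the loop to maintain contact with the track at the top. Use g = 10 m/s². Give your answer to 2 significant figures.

At the top: mg = mv_top²/r ⇒ v_top² = gr = 12.00 m²/s²
Energy from bottom to top (height 2r): ½mv_bot² = ½mv_top² + mg(2r)
v_bot² = gr + 4gr = 5gr = 60.00
v_bot = √(5gr) = 7.746 m/s

v = 7.7 m/s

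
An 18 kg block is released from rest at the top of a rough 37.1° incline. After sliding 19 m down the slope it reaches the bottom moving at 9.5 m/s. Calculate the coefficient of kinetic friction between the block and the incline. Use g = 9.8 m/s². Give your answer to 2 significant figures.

Energy balance down the incline: mg L sinθ − ½mv² = μ_k (mg cosθ) L
mgL sinθ = 2021.7 J; ½mv² = 812.25 J
W_f = 2021.7 − 812.25 = 1209 J
μ_k = W_f/(mg cosθ · L) = 1209/(140.7 × 19) = 0.4524

μ_k = 0.45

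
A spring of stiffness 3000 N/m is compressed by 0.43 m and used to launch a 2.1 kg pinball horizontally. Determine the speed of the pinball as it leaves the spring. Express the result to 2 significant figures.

Spring PE converts entirely to kinetic energy: ½kx² = ½mv²
v = x√(k/m) = 0.43 × √(3000/2.1) = 16.25 m/s

v = 16 m/s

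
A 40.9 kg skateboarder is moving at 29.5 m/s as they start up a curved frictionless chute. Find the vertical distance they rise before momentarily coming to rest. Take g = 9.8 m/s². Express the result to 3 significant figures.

Setting KE at the bottom equal to PE gained: ½mv² = mgh
h = v²/(2g) = 29.5²/(2 × 9.8) = 44.40 m

h = 44.4 m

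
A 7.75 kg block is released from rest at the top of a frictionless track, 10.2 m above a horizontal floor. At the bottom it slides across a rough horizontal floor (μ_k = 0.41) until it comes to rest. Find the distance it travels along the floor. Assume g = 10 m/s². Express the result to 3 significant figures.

d = 24.9 m

Energy bookkeeping (friction removes W_f = μ_k N d):
At rest all PE has been dissipated by friction: mgh = μ_k m g d
d = h/μ_k = 10.2/0.41 = 24.88 m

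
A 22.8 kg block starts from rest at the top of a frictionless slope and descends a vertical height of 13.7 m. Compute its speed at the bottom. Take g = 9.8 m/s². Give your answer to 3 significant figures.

v = 16.4 m/s

Mechanical energy is conserved (no friction): mgh = ½mv²
The mass cancels from both sides.
v = √(2gh) = √(2 × 9.8 × 13.7) = √268.52 = 16.39 m/s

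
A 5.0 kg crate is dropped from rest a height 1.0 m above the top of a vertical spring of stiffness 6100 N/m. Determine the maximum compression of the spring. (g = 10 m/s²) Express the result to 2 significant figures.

x = 0.14 m

Take the reference level at the top of the uncompressed spring. At max compression the crate has fallen H + x and is momentarily at rest:
mg(H + x) = ½kx²
½(6100)x² − (5.0)(10)x − (5.0)(10)(1.0) = 0
3050x² − 50.00x − 50.00 = 0
x = [50.00 + √(2500 + 610000)]/(2 × 3050) = 0.1365 m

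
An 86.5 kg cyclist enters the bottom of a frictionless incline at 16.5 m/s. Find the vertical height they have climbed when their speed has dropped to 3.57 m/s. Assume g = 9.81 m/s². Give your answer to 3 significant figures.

h = 13.2 m

Conservation of energy: ½mv₁² = ½mv₂² + mgh
h = (v₁² − v₂²)/(2g) = (16.5² − 3.57²)/(2 × 9.81) = 13.23 m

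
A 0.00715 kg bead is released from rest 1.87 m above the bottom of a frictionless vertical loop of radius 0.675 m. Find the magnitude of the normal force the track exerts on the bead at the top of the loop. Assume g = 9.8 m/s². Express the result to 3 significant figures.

N = 0.0379 N

Energy from release to top (height 2r): mgh = ½mv_top² + mg(2r)
v_top² = 2g(h − 2r) = 2(9.8)(1.87 − 1.350) = 10.192 m²/s²
At the top, both N and weight point toward the centre: N + mg = mv_top²/r
N = m(v_top²/r − g) = 0.00715(10.192/0.675 − 9.8) = 0.03789 N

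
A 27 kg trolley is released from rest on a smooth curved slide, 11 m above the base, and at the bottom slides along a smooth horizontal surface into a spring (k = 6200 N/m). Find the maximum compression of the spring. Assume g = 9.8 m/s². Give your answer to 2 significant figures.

x = 0.97 m

At max compression the trolley is momentarily at rest: mgh = ½kx²
x = √(2mgh/k) = √(2 × 27 × 9.8 × 11 / 6200) = 0.9690 m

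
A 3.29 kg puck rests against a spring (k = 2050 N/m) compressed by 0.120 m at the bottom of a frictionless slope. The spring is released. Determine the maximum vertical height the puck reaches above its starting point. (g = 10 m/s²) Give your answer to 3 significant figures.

h = 0.449 m

All spring PE becomes gravitational PE at the highest point: ½kx² = mgh
h = kx²/(2mg) = (2050)(0.120)²/(2 × 3.29 × 10) = 0.4486 m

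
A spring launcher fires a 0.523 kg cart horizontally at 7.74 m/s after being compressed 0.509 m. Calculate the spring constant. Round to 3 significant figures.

½kx² = ½mv²
k = mv²/x² = (0.523)(7.74)²/(0.509)² = 120.9 N/m

k = 121 N/m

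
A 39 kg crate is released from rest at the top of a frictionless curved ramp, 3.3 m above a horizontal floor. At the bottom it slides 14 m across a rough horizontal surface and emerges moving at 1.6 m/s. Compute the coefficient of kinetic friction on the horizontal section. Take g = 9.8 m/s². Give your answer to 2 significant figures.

Applying the work–energy principle:
mgh = ½mv² + μ_k m g d
mgh = 1261.3 J; ½mv² = 49.920 J
W_f = 1261.3 − 49.920 = 1211 J
μ_k = W_f/(mg·d) = 1211/(382.2 × 14) = 0.2264

μ_k = 0.23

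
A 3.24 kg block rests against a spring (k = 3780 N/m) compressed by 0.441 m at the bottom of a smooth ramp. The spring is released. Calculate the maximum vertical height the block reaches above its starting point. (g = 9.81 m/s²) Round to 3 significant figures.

h = 11.6 m

At maximum height the block is at rest, so ½kx² = mgh
h = kx²/(2mg) = (3780)(0.441)²/(2 × 3.24 × 9.81) = 11.56 m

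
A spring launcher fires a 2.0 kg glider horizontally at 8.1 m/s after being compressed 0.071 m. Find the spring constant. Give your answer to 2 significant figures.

k = 26000 N/m

Energy stored in the spring equals the launch KE: ½kx² = ½mv²
k = mv²/x² = (2.0)(8.1)²/(0.071)² = 26031 N/m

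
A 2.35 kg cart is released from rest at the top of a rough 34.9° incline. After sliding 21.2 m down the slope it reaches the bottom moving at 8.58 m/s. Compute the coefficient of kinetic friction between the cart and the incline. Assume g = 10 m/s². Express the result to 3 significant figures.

μ_k = 0.486

Energy balance down the incline: mg L sinθ − ½mv² = μ_k (mg cosθ) L
mgL sinθ = 285.04 J; ½mv² = 86.499 J
W_f = 285.04 − 86.499 = 198.5 J
μ_k = W_f/(mg cosθ · L) = 198.5/(19.27 × 21.2) = 0.4859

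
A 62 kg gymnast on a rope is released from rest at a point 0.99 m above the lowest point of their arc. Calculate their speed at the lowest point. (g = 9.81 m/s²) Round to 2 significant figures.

Energy conservation between the two points: mgh = ½mv²
v = √(2gh) = √(2 × 9.81 × 0.99) = √19.424 = 4.407 m/s

v = 4.4 m/s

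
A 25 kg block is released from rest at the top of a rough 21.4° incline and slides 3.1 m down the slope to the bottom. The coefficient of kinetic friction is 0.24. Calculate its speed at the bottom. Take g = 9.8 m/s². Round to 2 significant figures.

Work–energy: mg(L sinθ) − μ_k(mg cosθ)L = ½mv²
mgh = mgL sinθ = (25)(9.8)(3.1)sin21.4° = 277.12 J
W_f = μ_k mg cosθ · L = (0.24)(25)(9.8)cos21.4°·3.1 = 169.7 J
½mv² = 277.12 − 169.7 = 107.41 J
v = √(2 × 107.41/25) = 2.931 m/s

v = 2.9 m/s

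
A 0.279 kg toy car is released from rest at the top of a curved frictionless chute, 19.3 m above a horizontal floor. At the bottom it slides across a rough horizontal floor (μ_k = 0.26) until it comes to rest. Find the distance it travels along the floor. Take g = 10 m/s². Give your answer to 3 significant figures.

d = 74.2 m

Energy at the top = energy at the end + work done against friction:
At rest all PE has been dissipated by friction: mgh = μ_k m g d
d = h/μ_k = 19.3/0.26 = 74.23 m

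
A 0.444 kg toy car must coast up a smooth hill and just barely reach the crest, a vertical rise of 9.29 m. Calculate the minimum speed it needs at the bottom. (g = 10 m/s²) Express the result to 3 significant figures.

At the top it is momentarily at rest, so all KE converts to PE: ½mv² = mgh
v = √(2gh) = √(2 × 10 × 9.29) = 13.63 m/s

v = 13.6 m/s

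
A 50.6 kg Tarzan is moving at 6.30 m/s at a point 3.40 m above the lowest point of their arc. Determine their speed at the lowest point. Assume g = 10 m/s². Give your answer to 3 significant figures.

v = 10.4 m/s

By conservation of mechanical energy, ½mv₀² + mgh = ½mv²
v² = v₀² + 2gh = (6.30)² + 2(10)(3.40) = 107.69
v = √107.69 = 10.38 m/s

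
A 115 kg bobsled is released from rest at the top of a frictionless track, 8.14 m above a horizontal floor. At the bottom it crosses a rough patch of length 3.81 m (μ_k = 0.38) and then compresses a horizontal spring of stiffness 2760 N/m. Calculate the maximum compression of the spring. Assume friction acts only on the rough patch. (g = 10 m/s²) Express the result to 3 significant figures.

Initial energy: E₁ = mgh = (115)(10)(8.14) = 9361.0 J
Friction removes W_f = μ_k mg d = (0.38)(115)(10)(3.81) = 1665 J
Energy reaching the spring: E = 9361.0 − 1665 = 7696.0 J
At max compression ½kx² = E ⇒ x = √(2E/k) = √(2 × 7696.0/2760) = 2.362 m

x = 2.36 m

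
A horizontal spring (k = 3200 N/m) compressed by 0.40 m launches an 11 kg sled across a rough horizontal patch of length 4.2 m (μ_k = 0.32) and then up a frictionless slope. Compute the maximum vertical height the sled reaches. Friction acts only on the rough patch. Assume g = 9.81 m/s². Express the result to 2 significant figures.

h = 1.0 m

Spring energy: E₀ = ½kx² = ½(3200)(0.40)² = 256.00 J
Friction: W_f = μ_k mg d = (0.32)(11)(9.81)(4.2) = 145.0 J
Energy at base of ramp: E = 256.00 − 145.0 = 110.97 J
At max height all remaining energy is PE: mgh = E ⇒ h = E/(mg) = 110.97/(11 × 9.81) = 1.028 m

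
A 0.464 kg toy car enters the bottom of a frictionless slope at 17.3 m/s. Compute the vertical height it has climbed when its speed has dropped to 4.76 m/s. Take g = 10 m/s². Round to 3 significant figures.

h = 13.8 m

Energy balance between the two points: ½mv₁² = ½mv₂² + mgh
h = (v₁² − v₂²)/(2g) = (17.3² − 4.76²)/(2 × 10) = 13.83 m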